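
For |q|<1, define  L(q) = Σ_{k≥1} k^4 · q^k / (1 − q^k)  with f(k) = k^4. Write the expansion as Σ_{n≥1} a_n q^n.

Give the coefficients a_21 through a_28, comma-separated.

q^21  k|21↦f(k): 21:194481 7:2401 3:81 1:1  a_21=196964
q^22  k|22↦f(k): 1:1 2:16 11:14641 22:234256  a_22=248914
n=23: 23·1 1·23  f→[279841+1]=279842
q^24  k|24↦f(k): 1:1 2:16 3:81 4:256 6:1296 8:4096 12:20736 24:331776  a_24=358258
[q^25] f(1)=1,f(5)=625,f(25)=390625 ⇒ 391251
q^26  k|26↦f(k): 26:456976 13:28561 2:16 1:1  a_26=485554
d|27:{27,9,3,1}  Σf=531441+6561+81+1=538084
d|28:{1,2,4,7,14,28}  Σf=1+16+256+2401+38416+614656=655746

196964, 248914, 279842, 358258, 391251, 485554, 538084, 655746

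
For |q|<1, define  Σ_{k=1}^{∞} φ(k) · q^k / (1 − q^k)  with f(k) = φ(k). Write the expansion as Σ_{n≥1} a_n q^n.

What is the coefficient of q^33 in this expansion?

d|33:{1,3,11,33}  Σφ=1+2+10+20=33

a_33 = 33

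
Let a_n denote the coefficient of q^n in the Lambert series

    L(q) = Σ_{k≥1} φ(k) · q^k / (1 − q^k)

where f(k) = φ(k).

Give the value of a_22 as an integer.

d|22:{22,11,2,1}  Σφ=10+10+1+1=22

a_22 = 22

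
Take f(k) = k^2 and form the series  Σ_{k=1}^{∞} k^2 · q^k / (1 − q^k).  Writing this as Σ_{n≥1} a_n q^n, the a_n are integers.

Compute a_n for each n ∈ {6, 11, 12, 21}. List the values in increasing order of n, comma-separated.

d|6:{6,3,2,1}  Σf=36+9+4+1=50
n=11: 11·1 1·11  f→[121+1]=122
d|12:{1,2,3,4,6,12}  Σf=1+4+9+16+36+144=210
[q^21] f(21)=441,f(7)=49,f(3)=9,f(1)=1 ⇒ 500

50, 122, 210, 500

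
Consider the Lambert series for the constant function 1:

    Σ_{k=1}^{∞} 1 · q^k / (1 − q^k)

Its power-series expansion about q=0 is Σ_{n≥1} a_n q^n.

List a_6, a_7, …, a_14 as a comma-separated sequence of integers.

4, 2, 4, 3, 4, 2, 6, 2, 4

d|6:{6,3,2,1}  Σf=1+1+1+1=4
[q^7] f(7)=1,f(1)=1 ⇒ 2
n=8: 1·8 2·4 4·2 8·1  f→[1+1+1+1]=4
d|9:{1,3,9}  Σf=1+1+1=3
d|10:{10,5,2,1}  Σf=1+1+1+1=4
d|11:{1,11}  Σf=1+1=2
q^12  k|12↦f(k): 1:1 2:1 3:1 4:1 6:1 12:1  a_12=6
[q^13] f(13)=1,f(1)=1 ⇒ 2
[q^14] f(14)=1,f(7)=1,f(2)=1,f(1)=1 ⇒ 4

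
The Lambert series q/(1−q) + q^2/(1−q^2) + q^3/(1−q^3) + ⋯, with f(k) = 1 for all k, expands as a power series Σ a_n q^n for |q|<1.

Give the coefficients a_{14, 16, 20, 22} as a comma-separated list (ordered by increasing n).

4, 5, 6, 4

d|14:{14,7,2,1}  Σf=1+1+1+1=4
d|16:{1,2,4,8,16}  Σf=1+1+1+1+1=5
n=20: 20·1 10·2 5·4 4·5 2·10 1·20  f→[1+1+1+1+1+1]=6
q^22  k|22↦f(k): 1:1 2:1 11:1 22:1  a_22=4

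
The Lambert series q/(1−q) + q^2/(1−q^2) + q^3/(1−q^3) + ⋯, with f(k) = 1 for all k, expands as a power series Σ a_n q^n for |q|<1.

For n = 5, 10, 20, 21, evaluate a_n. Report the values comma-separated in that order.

[q^5] f(5)=1,f(1)=1 ⇒ 2
[q^10] f(10)=1,f(5)=1,f(2)=1,f(1)=1 ⇒ 4
[q^20] f(1)=1,f(2)=1,f(4)=1,f(5)=1,f(10)=1,f(20)=1 ⇒ 6
d|21:{21,7,3,1}  Σf=1+1+1+1=4

2, 4, 6, 4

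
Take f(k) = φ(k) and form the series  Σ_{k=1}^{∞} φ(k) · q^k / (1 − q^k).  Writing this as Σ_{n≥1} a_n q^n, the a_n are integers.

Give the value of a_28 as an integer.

q^28  k|28↦φ(k): 28:12 14:6 7:6 4:2 2:1 1:1  a_28=28

a_28 = 28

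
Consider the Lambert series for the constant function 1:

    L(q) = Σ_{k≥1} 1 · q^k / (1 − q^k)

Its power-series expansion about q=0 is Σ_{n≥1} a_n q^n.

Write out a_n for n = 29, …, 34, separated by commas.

q^29  k|29↦f(k): 29:1 1:1  a_29=2
[q^30] f(30)=1,f(15)=1,f(10)=1,f(6)=1,f(5)=1,f(3)=1,f(2)=1,f(1)=1 ⇒ 8
[q^31] f(31)=1,f(1)=1 ⇒ 2
q^32  k|32↦f(k): 32:1 16:1 8:1 4:1 2:1 1:1  a_32=6
[q^33] f(1)=1,f(3)=1,f(11)=1,f(33)=1 ⇒ 4
d|34:{1,2,17,34}  Σf=1+1+1+1=4

2, 8, 2, 6, 4, 4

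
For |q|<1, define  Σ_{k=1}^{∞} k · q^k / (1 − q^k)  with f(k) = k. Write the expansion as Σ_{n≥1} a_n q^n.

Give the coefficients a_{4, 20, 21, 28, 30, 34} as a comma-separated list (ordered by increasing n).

[q^4] f(4)=4,f(2)=2,f(1)=1 ⇒ 7
d|20:{1,2,4,5,10,20}  Σf=1+2+4+5+10+20=42
q^21  k|21↦f(k): 1:1 3:3 7:7 21:21  a_21=32
[q^28] f(28)=28,f(14)=14,f(7)=7,f(4)=4,f(2)=2,f(1)=1 ⇒ 56
[q^30] f(1)=1,f(2)=2,f(3)=3,f(5)=5,f(6)=6,f(10)=10,f(15)=15,f(30)=30 ⇒ 72
d|34:{1,2,17,34}  Σf=1+2+17+34=54

7, 42, 32, 56, 72, 54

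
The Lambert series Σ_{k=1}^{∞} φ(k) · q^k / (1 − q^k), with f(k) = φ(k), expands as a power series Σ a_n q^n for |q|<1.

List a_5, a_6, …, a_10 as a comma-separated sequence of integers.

d|5:{5,1}  Σφ=4+1=5
n=6: 1·6 2·3 3·2 6·1  φ→[1+1+2+2]=6
q^7  k|7↦φ(k): 7:6 1:1  a_7=7
n=8: 8·1 4·2 2·4 1·8  φ→[4+2+1+1]=8
[q^9] φ(1)=1,φ(3)=2,φ(9)=6 ⇒ 9
d|10:{1,2,5,10}  Σφ=1+1+4+4=10

5, 6, 7, 8, 9, 10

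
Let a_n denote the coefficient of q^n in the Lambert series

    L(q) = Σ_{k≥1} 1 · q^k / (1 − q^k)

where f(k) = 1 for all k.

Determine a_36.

a_36 = 9

[q^36] f(36)=1,f(18)=1,f(12)=1,f(9)=1,f(6)=1,f(4)=1,f(3)=1,f(2)=1,f(1)=1 ⇒ 9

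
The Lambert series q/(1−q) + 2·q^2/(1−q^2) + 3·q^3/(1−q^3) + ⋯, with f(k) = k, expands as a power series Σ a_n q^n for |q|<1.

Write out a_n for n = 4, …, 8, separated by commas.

7, 6, 12, 8, 15

d|4:{4,2,1}  Σf=4+2+1=7
[q^5] f(1)=1,f(5)=5 ⇒ 6
d|6:{1,2,3,6}  Σf=1+2+3+6=12
d|7:{1,7}  Σf=1+7=8
d|8:{1,2,4,8}  Σf=1+2+4+8=15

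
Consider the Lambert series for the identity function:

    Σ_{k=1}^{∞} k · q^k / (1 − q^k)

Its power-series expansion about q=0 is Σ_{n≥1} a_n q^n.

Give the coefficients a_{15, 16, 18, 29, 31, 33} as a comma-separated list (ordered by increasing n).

d|15:{1,3,5,15}  Σf=1+3+5+15=24
[q^16] f(1)=1,f(2)=2,f(4)=4,f(8)=8,f(16)=16 ⇒ 31
d|18:{1,2,3,6,9,18}  Σf=1+2+3+6+9+18=39
n=29: 29·1 1·29  f→[29+1]=30
d|31:{1,31}  Σf=1+31=32
[q^33] f(1)=1,f(3)=3,f(11)=11,f(33)=33 ⇒ 48

24, 31, 39, 30, 32, 48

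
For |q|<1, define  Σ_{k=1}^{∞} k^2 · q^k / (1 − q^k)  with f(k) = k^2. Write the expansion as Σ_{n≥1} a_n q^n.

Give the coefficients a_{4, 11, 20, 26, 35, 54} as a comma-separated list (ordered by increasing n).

n=4: 1·4 2·2 4·1  f→[1+4+16]=21
d|11:{11,1}  Σf=121+1=122
d|20:{20,10,5,4,2,1}  Σf=400+100+25+16+4+1=546
d|26:{1,2,13,26}  Σf=1+4+169+676=850
n=35: 1·35 5·7 7·5 35·1  f→[1+25+49+1225]=1300
d|54:{1,2,3,6,9,18,27,54}  Σf=1+4+9+36+81+324+729+2916=4100

21, 122, 546, 850, 1300, 4100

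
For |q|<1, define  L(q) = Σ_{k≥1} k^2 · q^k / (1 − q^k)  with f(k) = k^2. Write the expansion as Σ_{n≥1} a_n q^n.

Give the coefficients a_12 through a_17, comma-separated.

210, 170, 250, 260, 341, 290

q^12  k|12↦f(k): 12:144 6:36 4:16 3:9 2:4 1:1  a_12=210
n=13: 1·13 13·1  f→[1+169]=170
d|14:{1,2,7,14}  Σf=1+4+49+196=250
n=15: 15·1 5·3 3·5 1·15  f→[225+25+9+1]=260
n=16: 16·1 8·2 4·4 2·8 1·16  f→[256+64+16+4+1]=341
[q^17] f(17)=289,f(1)=1 ⇒ 290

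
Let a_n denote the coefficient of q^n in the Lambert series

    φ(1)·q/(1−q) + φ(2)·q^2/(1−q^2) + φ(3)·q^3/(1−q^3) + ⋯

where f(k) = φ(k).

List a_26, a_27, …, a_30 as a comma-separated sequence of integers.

d|26:{1,2,13,26}  Σφ=1+1+12+12=26
d|27:{1,3,9,27}  Σφ=1+2+6+18=27
n=28: 1·28 2·14 4·7 7·4 14·2 28·1  φ→[1+1+2+6+6+12]=28
[q^29] φ(1)=1,φ(29)=28 ⇒ 29
n=30: 1·30 2·15 3·10 5·6 6·5 10·3 15·2 30·1  φ→[1+1+2+4+2+4+8+8]=30

26, 27, 28, 29, 30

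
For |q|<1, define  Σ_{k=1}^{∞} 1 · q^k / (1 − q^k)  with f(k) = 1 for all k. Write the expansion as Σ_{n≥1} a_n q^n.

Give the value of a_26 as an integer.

q^26  k|26↦f(k): 1:1 2:1 13:1 26:1  a_26=4

a_26 = 4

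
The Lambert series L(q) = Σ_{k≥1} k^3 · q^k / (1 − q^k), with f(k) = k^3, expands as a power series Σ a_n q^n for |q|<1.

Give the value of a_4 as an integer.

a_4 = 73

n=4: 1·4 2·2 4·1  f→[1+8+64]=73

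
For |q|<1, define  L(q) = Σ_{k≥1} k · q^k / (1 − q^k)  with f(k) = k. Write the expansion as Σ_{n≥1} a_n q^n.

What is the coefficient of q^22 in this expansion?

a_22 = 36

[q^22] f(1)=1,f(2)=2,f(11)=11,f(22)=22 ⇒ 36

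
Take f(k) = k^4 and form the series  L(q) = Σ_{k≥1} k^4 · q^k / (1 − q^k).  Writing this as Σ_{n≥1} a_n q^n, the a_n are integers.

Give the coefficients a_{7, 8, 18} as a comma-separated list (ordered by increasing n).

[q^7] f(1)=1,f(7)=2401 ⇒ 2402
d|8:{8,4,2,1}  Σf=4096+256+16+1=4369
[q^18] f(18)=104976,f(9)=6561,f(6)=1296,f(3)=81,f(2)=16,f(1)=1 ⇒ 112931

2402, 4369, 112931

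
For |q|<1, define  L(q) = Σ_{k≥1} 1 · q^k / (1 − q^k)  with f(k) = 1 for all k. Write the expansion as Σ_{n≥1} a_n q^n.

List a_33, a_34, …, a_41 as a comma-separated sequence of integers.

[q^33] f(33)=1,f(11)=1,f(3)=1,f(1)=1 ⇒ 4
[q^34] f(34)=1,f(17)=1,f(2)=1,f(1)=1 ⇒ 4
n=35: 1·35 5·7 7·5 35·1  f→[1+1+1+1]=4
q^36  k|36↦f(k): 1:1 2:1 3:1 4:1 6:1 9:1 12:1 18:1 36:1  a_36=9
q^37  k|37↦f(k): 1:1 37:1  a_37=2
[q^38] f(1)=1,f(2)=1,f(19)=1,f(38)=1 ⇒ 4
[q^39] f(39)=1,f(13)=1,f(3)=1,f(1)=1 ⇒ 4
q^40  k|40↦f(k): 1:1 2:1 4:1 5:1 8:1 10:1 20:1 40:1  a_40=8
d|41:{41,1}  Σf=1+1=2

4, 4, 4, 9, 2, 4, 4, 8, 2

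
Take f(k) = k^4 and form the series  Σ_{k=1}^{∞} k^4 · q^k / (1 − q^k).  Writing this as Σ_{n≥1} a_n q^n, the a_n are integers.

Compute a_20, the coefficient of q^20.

[q^20] f(1)=1,f(2)=16,f(4)=256,f(5)=625,f(10)=10000,f(20)=160000 ⇒ 170898

a_20 = 170898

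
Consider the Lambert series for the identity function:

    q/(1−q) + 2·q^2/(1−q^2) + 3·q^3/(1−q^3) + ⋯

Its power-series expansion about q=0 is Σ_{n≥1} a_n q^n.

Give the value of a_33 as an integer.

a_33 = 48

[q^33] f(1)=1,f(3)=3,f(11)=11,f(33)=33 ⇒ 48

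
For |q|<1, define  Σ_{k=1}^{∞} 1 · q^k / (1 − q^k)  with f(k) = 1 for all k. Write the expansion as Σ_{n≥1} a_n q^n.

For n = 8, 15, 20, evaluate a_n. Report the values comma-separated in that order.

4, 4, 6

[q^8] f(1)=1,f(2)=1,f(4)=1,f(8)=1 ⇒ 4
q^15  k|15↦f(k): 1:1 3:1 5:1 15:1  a_15=4
d|20:{20,10,5,4,2,1}  Σf=1+1+1+1+1+1=6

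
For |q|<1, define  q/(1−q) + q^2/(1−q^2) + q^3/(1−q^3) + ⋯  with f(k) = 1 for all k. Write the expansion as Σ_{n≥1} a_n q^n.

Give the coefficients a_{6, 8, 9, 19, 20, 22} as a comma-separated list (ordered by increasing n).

d|6:{6,3,2,1}  Σf=1+1+1+1=4
q^8  k|8↦f(k): 8:1 4:1 2:1 1:1  a_8=4
d|9:{9,3,1}  Σf=1+1+1=3
n=19: 1·19 19·1  f→[1+1]=2
[q^20] f(1)=1,f(2)=1,f(4)=1,f(5)=1,f(10)=1,f(20)=1 ⇒ 6
n=22: 1·22 2·11 11·2 22·1  f→[1+1+1+1]=4

4, 4, 3, 2, 6, 4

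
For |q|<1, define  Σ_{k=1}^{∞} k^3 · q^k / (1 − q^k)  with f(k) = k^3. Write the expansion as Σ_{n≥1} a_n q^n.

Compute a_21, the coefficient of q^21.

q^21  k|21↦f(k): 21:9261 7:343 3:27 1:1  a_21=9632

a_21 = 9632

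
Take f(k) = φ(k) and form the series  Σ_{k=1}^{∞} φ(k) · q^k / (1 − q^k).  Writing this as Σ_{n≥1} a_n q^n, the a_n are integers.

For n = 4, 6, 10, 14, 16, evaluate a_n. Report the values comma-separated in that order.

q^4  k|4↦φ(k): 1:1 2:1 4:2  a_4=4
d|6:{6,3,2,1}  Σφ=2+2+1+1=6
q^10  k|10↦φ(k): 1:1 2:1 5:4 10:4  a_10=10
[q^14] φ(1)=1,φ(2)=1,φ(7)=6,φ(14)=6 ⇒ 14
[q^16] φ(1)=1,φ(2)=1,φ(4)=2,φ(8)=4,φ(16)=8 ⇒ 16

4, 6, 10, 14, 16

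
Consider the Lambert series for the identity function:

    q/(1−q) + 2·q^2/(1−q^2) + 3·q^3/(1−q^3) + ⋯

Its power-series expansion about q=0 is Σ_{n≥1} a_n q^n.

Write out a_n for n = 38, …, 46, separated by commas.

d|38:{38,19,2,1}  Σf=38+19+2+1=60
q^39  k|39↦f(k): 1:1 3:3 13:13 39:39  a_39=56
q^40  k|40↦f(k): 1:1 2:2 4:4 5:5 8:8 10:10 20:20 40:40  a_40=90
n=41: 1·41 41·1  f→[1+41]=42
[q^42] f(1)=1,f(2)=2,f(3)=3,f(6)=6,f(7)=7,f(14)=14,f(21)=21,f(42)=42 ⇒ 96
q^43  k|43↦f(k): 43:43 1:1  a_43=44
n=44: 1·44 2·22 4·11 11·4 22·2 44·1  f→[1+2+4+11+22+44]=84
d|45:{45,15,9,5,3,1}  Σf=45+15+9+5+3+1=78
[q^46] f(1)=1,f(2)=2,f(23)=23,f(46)=46 ⇒ 72

60, 56, 90, 42, 96, 44, 84, 78, 72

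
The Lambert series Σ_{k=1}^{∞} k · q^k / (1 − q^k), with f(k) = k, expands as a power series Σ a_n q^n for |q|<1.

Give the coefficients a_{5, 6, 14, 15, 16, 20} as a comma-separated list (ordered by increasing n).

6, 12, 24, 24, 31, 42

n=5: 5·1 1·5  f→[5+1]=6
n=6: 6·1 3·2 2·3 1·6  f→[6+3+2+1]=12
n=14: 14·1 7·2 2·7 1·14  f→[14+7+2+1]=24
d|15:{1,3,5,15}  Σf=1+3+5+15=24
q^16  k|16↦f(k): 16:16 8:8 4:4 2:2 1:1  a_16=31
q^20  k|20↦f(k): 20:20 10:10 5:5 4:4 2:2 1:1  a_20=42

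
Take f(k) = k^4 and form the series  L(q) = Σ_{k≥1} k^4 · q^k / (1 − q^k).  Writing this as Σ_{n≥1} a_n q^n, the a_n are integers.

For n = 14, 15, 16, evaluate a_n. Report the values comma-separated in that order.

40834, 51332, 69905

d|14:{1,2,7,14}  Σf=1+16+2401+38416=40834
q^15  k|15↦f(k): 15:50625 5:625 3:81 1:1  a_15=51332
n=16: 16·1 8·2 4·4 2·8 1·16  f→[65536+4096+256+16+1]=69905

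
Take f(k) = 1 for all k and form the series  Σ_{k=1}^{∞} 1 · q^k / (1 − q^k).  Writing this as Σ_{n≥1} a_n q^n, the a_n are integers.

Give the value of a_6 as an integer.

n=6: 6·1 3·2 2·3 1·6  f→[1+1+1+1]=4

a_6 = 4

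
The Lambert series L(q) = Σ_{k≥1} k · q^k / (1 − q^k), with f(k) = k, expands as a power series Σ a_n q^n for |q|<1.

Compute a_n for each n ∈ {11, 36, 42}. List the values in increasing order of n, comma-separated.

d|11:{11,1}  Σf=11+1=12
d|36:{36,18,12,9,6,4,3,2,1}  Σf=36+18+12+9+6+4+3+2+1=91
q^42  k|42↦f(k): 1:1 2:2 3:3 6:6 7:7 14:14 21:21 42:42  a_42=96

12, 91, 96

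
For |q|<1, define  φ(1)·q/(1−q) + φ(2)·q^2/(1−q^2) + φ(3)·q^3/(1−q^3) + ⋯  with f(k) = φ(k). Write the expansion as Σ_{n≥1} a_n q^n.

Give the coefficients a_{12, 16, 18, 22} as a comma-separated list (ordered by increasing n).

[q^12] φ(12)=4,φ(6)=2,φ(4)=2,φ(3)=2,φ(2)=1,φ(1)=1 ⇒ 12
[q^16] φ(16)=8,φ(8)=4,φ(4)=2,φ(2)=1,φ(1)=1 ⇒ 16
d|18:{18,9,6,3,2,1}  Σφ=6+6+2+2+1+1=18
n=22: 1·22 2·11 11·2 22·1  φ→[1+1+10+10]=22

12, 16, 18, 22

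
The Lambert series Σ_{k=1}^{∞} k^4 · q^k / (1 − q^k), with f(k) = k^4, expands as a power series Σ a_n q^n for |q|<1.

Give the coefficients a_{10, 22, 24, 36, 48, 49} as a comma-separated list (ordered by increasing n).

10642, 248914, 358258, 1813539, 5732210, 5767203

d|10:{10,5,2,1}  Σf=10000+625+16+1=10642
q^22  k|22↦f(k): 22:234256 11:14641 2:16 1:1  a_22=248914
[q^24] f(1)=1,f(2)=16,f(3)=81,f(4)=256,f(6)=1296,f(8)=4096,f(12)=20736,f(24)=331776 ⇒ 358258
q^36  k|36↦f(k): 1:1 2:16 3:81 4:256 6:1296 9:6561 12:20736 18:104976 36:1679616  a_36=1813539
[q^48] f(1)=1,f(2)=16,f(3)=81,f(4)=256,f(6)=1296,f(8)=4096,f(12)=20736,f(16)=65536,f(24)=331776,f(48)=5308416 ⇒ 5732210
d|49:{49,7,1}  Σf=5764801+2401+1=5767203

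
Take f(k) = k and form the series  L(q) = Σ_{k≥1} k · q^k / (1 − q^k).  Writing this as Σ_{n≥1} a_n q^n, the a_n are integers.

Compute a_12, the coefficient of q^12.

a_12 = 28

q^12  k|12↦f(k): 12:12 6:6 4:4 3:3 2:2 1:1  a_12=28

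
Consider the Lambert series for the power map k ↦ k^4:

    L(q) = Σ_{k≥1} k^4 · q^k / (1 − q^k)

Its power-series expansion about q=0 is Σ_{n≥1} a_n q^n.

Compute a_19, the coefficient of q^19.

a_19 = 130322

[q^19] f(19)=130321,f(1)=1 ⇒ 130322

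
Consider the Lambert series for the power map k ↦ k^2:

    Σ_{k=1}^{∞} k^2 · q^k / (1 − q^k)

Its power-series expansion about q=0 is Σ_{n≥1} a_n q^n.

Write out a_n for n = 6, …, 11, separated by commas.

50, 50, 85, 91, 130, 122

q^6  k|6↦f(k): 6:36 3:9 2:4 1:1  a_6=50
[q^7] f(1)=1,f(7)=49 ⇒ 50
n=8: 1·8 2·4 4·2 8·1  f→[1+4+16+64]=85
n=9: 1·9 3·3 9·1  f→[1+9+81]=91
n=10: 10·1 5·2 2·5 1·10  f→[100+25+4+1]=130
q^11  k|11↦f(k): 1:1 11:121  a_11=122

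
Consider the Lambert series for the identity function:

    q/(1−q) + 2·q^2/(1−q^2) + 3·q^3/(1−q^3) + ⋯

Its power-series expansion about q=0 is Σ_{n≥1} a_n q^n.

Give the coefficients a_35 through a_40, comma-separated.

q^35  k|35↦f(k): 1:1 5:5 7:7 35:35  a_35=48
n=36: 1·36 2·18 3·12 4·9 6·6 9·4 12·3 18·2 36·1  f→[1+2+3+4+6+9+12+18+36]=91
q^37  k|37↦f(k): 37:37 1:1  a_37=38
d|38:{1,2,19,38}  Σf=1+2+19+38=60
d|39:{39,13,3,1}  Σf=39+13+3+1=56
d|40:{1,2,4,5,8,10,20,40}  Σf=1+2+4+5+8+10+20+40=90

48, 91, 38, 60, 56, 90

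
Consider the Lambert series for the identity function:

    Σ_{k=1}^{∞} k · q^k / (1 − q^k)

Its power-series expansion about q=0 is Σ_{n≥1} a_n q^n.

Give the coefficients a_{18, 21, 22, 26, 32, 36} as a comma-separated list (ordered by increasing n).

[q^18] f(1)=1,f(2)=2,f(3)=3,f(6)=6,f(9)=9,f(18)=18 ⇒ 39
q^21  k|21↦f(k): 1:1 3:3 7:7 21:21  a_21=32
[q^22] f(1)=1,f(2)=2,f(11)=11,f(22)=22 ⇒ 36
d|26:{1,2,13,26}  Σf=1+2+13+26=42
d|32:{32,16,8,4,2,1}  Σf=32+16+8+4+2+1=63
d|36:{1,2,3,4,6,9,12,18,36}  Σf=1+2+3+4+6+9+12+18+36=91

39, 32, 36, 42, 63, 91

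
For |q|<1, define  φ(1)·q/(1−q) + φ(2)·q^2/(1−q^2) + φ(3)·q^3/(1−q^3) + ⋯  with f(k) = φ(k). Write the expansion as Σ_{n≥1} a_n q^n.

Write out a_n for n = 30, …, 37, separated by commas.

[q^30] φ(1)=1,φ(2)=1,φ(3)=2,φ(5)=4,φ(6)=2,φ(10)=4,φ(15)=8,φ(30)=8 ⇒ 30
n=31: 31·1 1·31  φ→[30+1]=31
n=32: 1·32 2·16 4·8 8·4 16·2 32·1  φ→[1+1+2+4+8+16]=32
q^33  k|33↦φ(k): 1:1 3:2 11:10 33:20  a_33=33
n=34: 1·34 2·17 17·2 34·1  φ→[1+1+16+16]=34
n=35: 35·1 7·5 5·7 1·35  φ→[24+6+4+1]=35
d|36:{36,18,12,9,6,4,3,2,1}  Σφ=12+6+4+6+2+2+2+1+1=36
q^37  k|37↦φ(k): 1:1 37:36  a_37=37

30, 31, 32, 33, 34, 35, 36, 37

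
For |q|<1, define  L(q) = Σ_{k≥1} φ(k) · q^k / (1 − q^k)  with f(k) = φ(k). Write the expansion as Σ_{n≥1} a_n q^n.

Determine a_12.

n=12: 1·12 2·6 3·4 4·3 6·2 12·1  φ→[1+1+2+2+2+4]=12

a_12 = 12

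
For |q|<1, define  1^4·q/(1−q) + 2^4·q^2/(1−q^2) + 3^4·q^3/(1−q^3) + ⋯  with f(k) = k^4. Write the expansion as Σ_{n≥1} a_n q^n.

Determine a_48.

a_48 = 5732210

d|48:{1,2,3,4,6,8,12,16,24,48}  Σf=1+16+81+256+1296+4096+20736+65536+331776+5308416=5732210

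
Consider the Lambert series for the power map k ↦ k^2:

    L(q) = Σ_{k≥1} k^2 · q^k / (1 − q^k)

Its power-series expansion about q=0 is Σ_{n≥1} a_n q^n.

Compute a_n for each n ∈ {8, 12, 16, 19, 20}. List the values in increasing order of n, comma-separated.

q^8  k|8↦f(k): 1:1 2:4 4:16 8:64  a_8=85
q^12  k|12↦f(k): 12:144 6:36 4:16 3:9 2:4 1:1  a_12=210
q^16  k|16↦f(k): 16:256 8:64 4:16 2:4 1:1  a_16=341
n=19: 1·19 19·1  f→[1+361]=362
n=20: 20·1 10·2 5·4 4·5 2·10 1·20  f→[400+100+25+16+4+1]=546

85, 210, 341, 362, 546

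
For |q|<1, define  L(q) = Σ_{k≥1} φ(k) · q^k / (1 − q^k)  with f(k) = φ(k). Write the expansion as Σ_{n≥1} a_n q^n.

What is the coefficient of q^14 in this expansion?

[q^14] φ(1)=1,φ(2)=1,φ(7)=6,φ(14)=6 ⇒ 14

a_14 = 14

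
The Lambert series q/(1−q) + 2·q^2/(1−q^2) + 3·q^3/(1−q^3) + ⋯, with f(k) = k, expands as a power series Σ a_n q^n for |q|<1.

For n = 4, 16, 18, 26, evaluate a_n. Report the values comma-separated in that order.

7, 31, 39, 42

q^4  k|4↦f(k): 1:1 2:2 4:4  a_4=7
n=16: 16·1 8·2 4·4 2·8 1·16  f→[16+8+4+2+1]=31
d|18:{1,2,3,6,9,18}  Σf=1+2+3+6+9+18=39
d|26:{1,2,13,26}  Σf=1+2+13+26=42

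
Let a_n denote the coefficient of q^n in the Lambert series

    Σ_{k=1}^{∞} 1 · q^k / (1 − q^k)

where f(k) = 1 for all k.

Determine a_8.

a_8 = 4

d|8:{8,4,2,1}  Σf=1+1+1+1=4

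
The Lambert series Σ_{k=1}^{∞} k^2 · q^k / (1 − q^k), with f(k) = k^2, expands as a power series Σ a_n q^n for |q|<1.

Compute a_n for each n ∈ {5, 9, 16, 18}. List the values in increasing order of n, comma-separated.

26, 91, 341, 455

[q^5] f(1)=1,f(5)=25 ⇒ 26
d|9:{9,3,1}  Σf=81+9+1=91
q^16  k|16↦f(k): 1:1 2:4 4:16 8:64 16:256  a_16=341
d|18:{1,2,3,6,9,18}  Σf=1+4+9+36+81+324=455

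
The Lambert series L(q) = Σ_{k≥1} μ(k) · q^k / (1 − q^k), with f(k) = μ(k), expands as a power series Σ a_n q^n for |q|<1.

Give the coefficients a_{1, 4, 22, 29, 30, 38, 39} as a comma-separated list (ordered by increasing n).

1, 0, 0, 0, 0, 0, 0

q^1  k|1↦μ(k): 1:1  a_1=1
q^4  k|4↦μ(k): 1:1 2:-1 4:0  a_4=0
q^22  k|22↦μ(k): 1:1 2:-1 11:-1 22:1  a_22=0
n=29: 1·29 29·1  μ→[1+(-1)]=0
n=30: 1·30 2·15 3·10 5·6 6·5 10·3 15·2 30·1  μ→[1+(-1)+(-1)+(-1)+1+1+1+(-1)]=0
n=38: 1·38 2·19 19·2 38·1  μ→[1+(-1)+(-1)+1]=0
q^39  k|39↦μ(k): 39:1 13:-1 3:-1 1:1  a_39=0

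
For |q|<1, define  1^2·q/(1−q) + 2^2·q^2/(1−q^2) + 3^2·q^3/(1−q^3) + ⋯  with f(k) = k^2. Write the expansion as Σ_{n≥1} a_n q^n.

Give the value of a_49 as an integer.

a_49 = 2451

d|49:{1,7,49}  Σf=1+49+2401=2451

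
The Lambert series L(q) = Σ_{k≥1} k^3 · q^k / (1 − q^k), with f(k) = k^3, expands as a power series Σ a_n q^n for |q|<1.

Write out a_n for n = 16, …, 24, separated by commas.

4681, 4914, 6813, 6860, 9198, 9632, 11988, 12168, 16380

q^16  k|16↦f(k): 16:4096 8:512 4:64 2:8 1:1  a_16=4681
d|17:{1,17}  Σf=1+4913=4914
n=18: 1·18 2·9 3·6 6·3 9·2 18·1  f→[1+8+27+216+729+5832]=6813
[q^19] f(1)=1,f(19)=6859 ⇒ 6860
d|20:{20,10,5,4,2,1}  Σf=8000+1000+125+64+8+1=9198
n=21: 1·21 3·7 7·3 21·1  f→[1+27+343+9261]=9632
[q^22] f(1)=1,f(2)=8,f(11)=1331,f(22)=10648 ⇒ 11988
n=23: 23·1 1·23  f→[12167+1]=12168
n=24: 1·24 2·12 3·8 4·6 6·4 8·3 12·2 24·1  f→[1+8+27+64+216+512+1728+13824]=16380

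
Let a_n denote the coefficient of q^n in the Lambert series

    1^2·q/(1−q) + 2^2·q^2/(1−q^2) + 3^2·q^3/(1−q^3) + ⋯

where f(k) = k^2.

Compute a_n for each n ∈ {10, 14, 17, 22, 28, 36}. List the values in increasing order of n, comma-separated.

130, 250, 290, 610, 1050, 1911

d|10:{10,5,2,1}  Σf=100+25+4+1=130
d|14:{1,2,7,14}  Σf=1+4+49+196=250
[q^17] f(17)=289,f(1)=1 ⇒ 290
[q^22] f(22)=484,f(11)=121,f(2)=4,f(1)=1 ⇒ 610
q^28  k|28↦f(k): 1:1 2:4 4:16 7:49 14:196 28:784  a_28=1050
q^36  k|36↦f(k): 36:1296 18:324 12:144 9:81 6:36 4:16 3:9 2:4 1:1  a_36=1911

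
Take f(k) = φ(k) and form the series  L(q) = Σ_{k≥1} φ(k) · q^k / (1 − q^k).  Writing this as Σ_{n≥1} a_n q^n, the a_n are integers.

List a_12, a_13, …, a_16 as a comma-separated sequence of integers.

d|12:{12,6,4,3,2,1}  Σφ=4+2+2+2+1+1=12
n=13: 1·13 13·1  φ→[1+12]=13
[q^14] φ(14)=6,φ(7)=6,φ(2)=1,φ(1)=1 ⇒ 14
[q^15] φ(1)=1,φ(3)=2,φ(5)=4,φ(15)=8 ⇒ 15
d|16:{16,8,4,2,1}  Σφ=8+4+2+1+1=16

12, 13, 14, 15, 16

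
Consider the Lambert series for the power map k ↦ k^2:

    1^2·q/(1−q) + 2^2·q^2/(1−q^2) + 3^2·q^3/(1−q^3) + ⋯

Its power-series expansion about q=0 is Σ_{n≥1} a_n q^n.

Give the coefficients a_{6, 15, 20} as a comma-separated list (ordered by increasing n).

n=6: 1·6 2·3 3·2 6·1  f→[1+4+9+36]=50
n=15: 1·15 3·5 5·3 15·1  f→[1+9+25+225]=260
[q^20] f(20)=400,f(10)=100,f(5)=25,f(4)=16,f(2)=4,f(1)=1 ⇒ 546

50, 260, 546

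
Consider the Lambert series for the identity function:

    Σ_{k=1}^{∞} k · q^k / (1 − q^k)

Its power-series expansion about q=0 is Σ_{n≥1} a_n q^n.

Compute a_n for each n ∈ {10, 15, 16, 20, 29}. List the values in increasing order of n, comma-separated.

n=10: 1·10 2·5 5·2 10·1  f→[1+2+5+10]=18
d|15:{1,3,5,15}  Σf=1+3+5+15=24
q^16  k|16↦f(k): 1:1 2:2 4:4 8:8 16:16  a_16=31
n=20: 20·1 10·2 5·4 4·5 2·10 1·20  f→[20+10+5+4+2+1]=42
q^29  k|29↦f(k): 29:29 1:1  a_29=30

18, 24, 31, 42, 30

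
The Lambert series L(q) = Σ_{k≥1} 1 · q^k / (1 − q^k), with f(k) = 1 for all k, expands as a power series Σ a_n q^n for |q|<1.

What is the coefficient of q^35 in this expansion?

q^35  k|35↦f(k): 35:1 7:1 5:1 1:1  a_35=4

a_35 = 4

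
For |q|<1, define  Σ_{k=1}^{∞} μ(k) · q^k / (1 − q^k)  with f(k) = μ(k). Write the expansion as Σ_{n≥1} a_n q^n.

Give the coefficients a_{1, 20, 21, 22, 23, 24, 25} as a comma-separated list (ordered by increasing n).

n=1: 1·1  μ→[1]=1
n=20: 1·20 2·10 4·5 5·4 10·2 20·1  μ→[1+(-1)+0+(-1)+1+0]=0
[q^21] μ(21)=1,μ(7)=-1,μ(3)=-1,μ(1)=1 ⇒ 0
d|22:{1,2,11,22}  Σμ=1+(-1)+(-1)+1=0
n=23: 1·23 23·1  μ→[1+(-1)]=0
q^24  k|24↦μ(k): 24:0 12:0 8:0 6:1 4:0 3:-1 2:-1 1:1  a_24=0
n=25: 25·1 5·5 1·25  μ→[0+(-1)+1]=0

1, 0, 0, 0, 0, 0, 0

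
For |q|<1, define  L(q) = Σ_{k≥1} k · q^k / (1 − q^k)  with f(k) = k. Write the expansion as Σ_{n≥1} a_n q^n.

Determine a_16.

d|16:{1,2,4,8,16}  Σf=1+2+4+8+16=31

a_16 = 31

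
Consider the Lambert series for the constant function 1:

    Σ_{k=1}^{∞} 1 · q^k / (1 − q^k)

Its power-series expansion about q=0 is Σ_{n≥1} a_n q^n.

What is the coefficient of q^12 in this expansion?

a_12 = 6

[q^12] f(1)=1,f(2)=1,f(3)=1,f(4)=1,f(6)=1,f(12)=1 ⇒ 6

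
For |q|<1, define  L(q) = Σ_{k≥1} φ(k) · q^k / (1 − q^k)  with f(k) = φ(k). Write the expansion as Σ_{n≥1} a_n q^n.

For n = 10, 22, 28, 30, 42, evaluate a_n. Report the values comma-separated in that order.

n=10: 1·10 2·5 5·2 10·1  φ→[1+1+4+4]=10
n=22: 1·22 2·11 11·2 22·1  φ→[1+1+10+10]=22
n=28: 1·28 2·14 4·7 7·4 14·2 28·1  φ→[1+1+2+6+6+12]=28
n=30: 1·30 2·15 3·10 5·6 6·5 10·3 15·2 30·1  φ→[1+1+2+4+2+4+8+8]=30
q^42  k|42↦φ(k): 42:12 21:12 14:6 7:6 6:2 3:2 2:1 1:1  a_42=42

10, 22, 28, 30, 42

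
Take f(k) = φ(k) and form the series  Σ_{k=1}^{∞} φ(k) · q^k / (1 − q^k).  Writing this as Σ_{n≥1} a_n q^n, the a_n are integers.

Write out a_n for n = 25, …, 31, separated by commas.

[q^25] φ(25)=20,φ(5)=4,φ(1)=1 ⇒ 25
[q^26] φ(1)=1,φ(2)=1,φ(13)=12,φ(26)=12 ⇒ 26
n=27: 27·1 9·3 3·9 1·27  φ→[18+6+2+1]=27
n=28: 28·1 14·2 7·4 4·7 2·14 1·28  φ→[12+6+6+2+1+1]=28
q^29  k|29↦φ(k): 1:1 29:28  a_29=29
[q^30] φ(30)=8,φ(15)=8,φ(10)=4,φ(6)=2,φ(5)=4,φ(3)=2,φ(2)=1,φ(1)=1 ⇒ 30
q^31  k|31↦φ(k): 1:1 31:30  a_31=31

25, 26, 27, 28, 29, 30, 31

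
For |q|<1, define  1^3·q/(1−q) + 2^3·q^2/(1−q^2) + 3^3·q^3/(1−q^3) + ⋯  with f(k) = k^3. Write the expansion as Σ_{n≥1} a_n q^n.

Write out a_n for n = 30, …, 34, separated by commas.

[q^30] f(30)=27000,f(15)=3375,f(10)=1000,f(6)=216,f(5)=125,f(3)=27,f(2)=8,f(1)=1 ⇒ 31752
q^31  k|31↦f(k): 1:1 31:29791  a_31=29792
q^32  k|32↦f(k): 1:1 2:8 4:64 8:512 16:4096 32:32768  a_32=37449
n=33: 33·1 11·3 3·11 1·33  f→[35937+1331+27+1]=37296
q^34  k|34↦f(k): 34:39304 17:4913 2:8 1:1  a_34=44226

31752, 29792, 37449, 37296, 44226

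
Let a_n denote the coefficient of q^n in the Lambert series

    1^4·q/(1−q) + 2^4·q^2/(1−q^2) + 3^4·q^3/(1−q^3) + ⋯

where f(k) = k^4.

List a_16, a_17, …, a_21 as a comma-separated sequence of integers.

q^16  k|16↦f(k): 16:65536 8:4096 4:256 2:16 1:1  a_16=69905
[q^17] f(17)=83521,f(1)=1 ⇒ 83522
[q^18] f(18)=104976,f(9)=6561,f(6)=1296,f(3)=81,f(2)=16,f(1)=1 ⇒ 112931
[q^19] f(1)=1,f(19)=130321 ⇒ 130322
d|20:{20,10,5,4,2,1}  Σf=160000+10000+625+256+16+1=170898
[q^21] f(1)=1,f(3)=81,f(7)=2401,f(21)=194481 ⇒ 196964

69905, 83522, 112931, 130322, 170898, 196964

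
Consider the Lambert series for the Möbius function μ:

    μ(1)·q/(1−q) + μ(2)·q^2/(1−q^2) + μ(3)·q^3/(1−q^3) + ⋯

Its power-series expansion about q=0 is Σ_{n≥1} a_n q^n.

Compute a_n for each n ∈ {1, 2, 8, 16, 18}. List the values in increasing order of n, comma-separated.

1, 0, 0, 0, 0

n=1: 1·1  μ→[1]=1
q^2  k|2↦μ(k): 1:1 2:-1  a_2=0
[q^8] μ(8)=0,μ(4)=0,μ(2)=-1,μ(1)=1 ⇒ 0
d|16:{1,2,4,8,16}  Σμ=1+(-1)+0+0+0=0
q^18  k|18↦μ(k): 1:1 2:-1 3:-1 6:1 9:0 18:0  a_18=0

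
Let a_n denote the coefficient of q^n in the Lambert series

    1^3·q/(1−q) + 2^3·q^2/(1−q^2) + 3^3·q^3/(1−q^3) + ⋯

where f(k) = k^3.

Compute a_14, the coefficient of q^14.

q^14  k|14↦f(k): 1:1 2:8 7:343 14:2744  a_14=3096

a_14 = 3096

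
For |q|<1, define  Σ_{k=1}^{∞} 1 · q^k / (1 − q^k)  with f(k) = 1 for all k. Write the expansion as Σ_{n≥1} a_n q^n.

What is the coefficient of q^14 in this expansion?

n=14: 14·1 7·2 2·7 1·14  f→[1+1+1+1]=4

a_14 = 4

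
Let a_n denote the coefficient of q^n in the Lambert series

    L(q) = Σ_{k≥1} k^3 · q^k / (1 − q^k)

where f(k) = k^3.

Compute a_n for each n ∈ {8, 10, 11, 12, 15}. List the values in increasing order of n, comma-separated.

d|8:{1,2,4,8}  Σf=1+8+64+512=585
q^10  k|10↦f(k): 10:1000 5:125 2:8 1:1  a_10=1134
n=11: 11·1 1·11  f→[1331+1]=1332
d|12:{12,6,4,3,2,1}  Σf=1728+216+64+27+8+1=2044
n=15: 15·1 5·3 3·5 1·15  f→[3375+125+27+1]=3528

585, 1134, 1332, 2044, 3528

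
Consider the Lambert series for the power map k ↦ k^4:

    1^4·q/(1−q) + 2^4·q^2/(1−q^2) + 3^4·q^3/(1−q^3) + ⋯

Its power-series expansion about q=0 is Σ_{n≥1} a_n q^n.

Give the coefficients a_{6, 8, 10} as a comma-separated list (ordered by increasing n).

1394, 4369, 10642

n=6: 6·1 3·2 2·3 1·6  f→[1296+81+16+1]=1394
q^8  k|8↦f(k): 1:1 2:16 4:256 8:4096  a_8=4369
q^10  k|10↦f(k): 10:10000 5:625 2:16 1:1  a_10=10642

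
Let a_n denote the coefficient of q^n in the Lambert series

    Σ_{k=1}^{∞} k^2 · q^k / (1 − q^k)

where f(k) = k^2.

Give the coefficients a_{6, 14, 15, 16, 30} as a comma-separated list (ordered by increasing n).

50, 250, 260, 341, 1300

[q^6] f(1)=1,f(2)=4,f(3)=9,f(6)=36 ⇒ 50
q^14  k|14↦f(k): 1:1 2:4 7:49 14:196  a_14=250
[q^15] f(15)=225,f(5)=25,f(3)=9,f(1)=1 ⇒ 260
[q^16] f(16)=256,f(8)=64,f(4)=16,f(2)=4,f(1)=1 ⇒ 341
[q^30] f(30)=900,f(15)=225,f(10)=100,f(6)=36,f(5)=25,f(3)=9,f(2)=4,f(1)=1 ⇒ 1300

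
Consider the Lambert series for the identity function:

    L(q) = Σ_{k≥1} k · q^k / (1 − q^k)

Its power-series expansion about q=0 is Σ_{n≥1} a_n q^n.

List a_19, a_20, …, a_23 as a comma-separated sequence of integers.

n=19: 19·1 1·19  f→[19+1]=20
[q^20] f(1)=1,f(2)=2,f(4)=4,f(5)=5,f(10)=10,f(20)=20 ⇒ 42
n=21: 21·1 7·3 3·7 1·21  f→[21+7+3+1]=32
n=22: 22·1 11·2 2·11 1·22  f→[22+11+2+1]=36
[q^23] f(23)=23,f(1)=1 ⇒ 24

20, 42, 32, 36, 24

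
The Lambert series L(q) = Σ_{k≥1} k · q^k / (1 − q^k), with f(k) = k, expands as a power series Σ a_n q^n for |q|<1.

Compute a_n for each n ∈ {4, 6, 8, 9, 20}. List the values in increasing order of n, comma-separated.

[q^4] f(4)=4,f(2)=2,f(1)=1 ⇒ 7
n=6: 6·1 3·2 2·3 1·6  f→[6+3+2+1]=12
[q^8] f(1)=1,f(2)=2,f(4)=4,f(8)=8 ⇒ 15
[q^9] f(1)=1,f(3)=3,f(9)=9 ⇒ 13
q^20  k|20↦f(k): 1:1 2:2 4:4 5:5 10:10 20:20  a_20=42

7, 12, 15, 13, 42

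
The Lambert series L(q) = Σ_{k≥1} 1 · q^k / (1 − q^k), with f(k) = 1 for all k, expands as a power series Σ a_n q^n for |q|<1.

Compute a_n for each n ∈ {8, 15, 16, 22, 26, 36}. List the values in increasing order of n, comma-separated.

4, 4, 5, 4, 4, 9

[q^8] f(8)=1,f(4)=1,f(2)=1,f(1)=1 ⇒ 4
q^15  k|15↦f(k): 15:1 5:1 3:1 1:1  a_15=4
q^16  k|16↦f(k): 1:1 2:1 4:1 8:1 16:1  a_16=5
q^22  k|22↦f(k): 22:1 11:1 2:1 1:1  a_22=4
[q^26] f(26)=1,f(13)=1,f(2)=1,f(1)=1 ⇒ 4
n=36: 36·1 18·2 12·3 9·4 6·6 4·9 3·12 2·18 1·36  f→[1+1+1+1+1+1+1+1+1]=9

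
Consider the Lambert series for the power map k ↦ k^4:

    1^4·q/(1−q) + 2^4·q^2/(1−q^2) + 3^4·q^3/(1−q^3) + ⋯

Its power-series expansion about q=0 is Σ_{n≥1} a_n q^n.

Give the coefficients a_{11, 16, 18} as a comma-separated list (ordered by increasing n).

14642, 69905, 112931

n=11: 1·11 11·1  f→[1+14641]=14642
[q^16] f(1)=1,f(2)=16,f(4)=256,f(8)=4096,f(16)=65536 ⇒ 69905
n=18: 1·18 2·9 3·6 6·3 9·2 18·1  f→[1+16+81+1296+6561+104976]=112931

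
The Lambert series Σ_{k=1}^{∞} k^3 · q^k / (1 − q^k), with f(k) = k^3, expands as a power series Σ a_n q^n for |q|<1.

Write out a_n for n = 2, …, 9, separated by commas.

9, 28, 73, 126, 252, 344, 585, 757

[q^2] f(2)=8,f(1)=1 ⇒ 9
d|3:{1,3}  Σf=1+27=28
[q^4] f(4)=64,f(2)=8,f(1)=1 ⇒ 73
[q^5] f(1)=1,f(5)=125 ⇒ 126
d|6:{6,3,2,1}  Σf=216+27+8+1=252
[q^7] f(7)=343,f(1)=1 ⇒ 344
d|8:{8,4,2,1}  Σf=512+64+8+1=585
n=9: 1·9 3·3 9·1  f→[1+27+729]=757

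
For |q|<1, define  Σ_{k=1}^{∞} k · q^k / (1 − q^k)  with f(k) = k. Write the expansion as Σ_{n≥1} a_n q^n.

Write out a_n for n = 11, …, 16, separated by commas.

12, 28, 14, 24, 24, 31

[q^11] f(11)=11,f(1)=1 ⇒ 12
q^12  k|12↦f(k): 1:1 2:2 3:3 4:4 6:6 12:12  a_12=28
n=13: 13·1 1·13  f→[13+1]=14
d|14:{14,7,2,1}  Σf=14+7+2+1=24
d|15:{1,3,5,15}  Σf=1+3+5+15=24
n=16: 16·1 8·2 4·4 2·8 1·16  f→[16+8+4+2+1]=31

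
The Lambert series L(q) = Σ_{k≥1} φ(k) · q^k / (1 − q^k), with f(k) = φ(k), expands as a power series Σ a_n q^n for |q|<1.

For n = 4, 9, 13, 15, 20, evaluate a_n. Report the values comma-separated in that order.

n=4: 1·4 2·2 4·1  φ→[1+1+2]=4
n=9: 9·1 3·3 1·9  φ→[6+2+1]=9
d|13:{1,13}  Σφ=1+12=13
q^15  k|15↦φ(k): 1:1 3:2 5:4 15:8  a_15=15
[q^20] φ(1)=1,φ(2)=1,φ(4)=2,φ(5)=4,φ(10)=4,φ(20)=8 ⇒ 20

4, 9, 13, 15, 20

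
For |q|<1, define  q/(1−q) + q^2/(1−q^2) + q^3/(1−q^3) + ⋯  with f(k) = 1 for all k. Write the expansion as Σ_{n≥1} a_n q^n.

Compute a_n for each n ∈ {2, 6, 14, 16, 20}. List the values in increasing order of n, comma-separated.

2, 4, 4, 5, 6

n=2: 2·1 1·2  f→[1+1]=2
[q^6] f(1)=1,f(2)=1,f(3)=1,f(6)=1 ⇒ 4
q^14  k|14↦f(k): 1:1 2:1 7:1 14:1  a_14=4
d|16:{16,8,4,2,1}  Σf=1+1+1+1+1=5
q^20  k|20↦f(k): 1:1 2:1 4:1 5:1 10:1 20:1  a_20=6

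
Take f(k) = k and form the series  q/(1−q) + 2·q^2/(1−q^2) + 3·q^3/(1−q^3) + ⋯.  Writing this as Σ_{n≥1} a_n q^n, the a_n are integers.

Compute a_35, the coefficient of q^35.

[q^35] f(1)=1,f(5)=5,f(7)=7,f(35)=35 ⇒ 48

a_35 = 48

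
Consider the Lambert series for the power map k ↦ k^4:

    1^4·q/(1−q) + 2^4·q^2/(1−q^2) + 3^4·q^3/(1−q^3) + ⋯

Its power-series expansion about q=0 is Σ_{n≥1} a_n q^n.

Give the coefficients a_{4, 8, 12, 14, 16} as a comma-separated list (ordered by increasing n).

273, 4369, 22386, 40834, 69905

d|4:{1,2,4}  Σf=1+16+256=273
[q^8] f(8)=4096,f(4)=256,f(2)=16,f(1)=1 ⇒ 4369
q^12  k|12↦f(k): 1:1 2:16 3:81 4:256 6:1296 12:20736  a_12=22386
q^14  k|14↦f(k): 14:38416 7:2401 2:16 1:1  a_14=40834
n=16: 1·16 2·8 4·4 8·2 16·1  f→[1+16+256+4096+65536]=69905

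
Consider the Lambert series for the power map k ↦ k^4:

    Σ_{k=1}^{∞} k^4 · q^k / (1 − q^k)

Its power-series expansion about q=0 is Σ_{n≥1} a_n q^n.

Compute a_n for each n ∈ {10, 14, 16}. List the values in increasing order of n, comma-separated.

10642, 40834, 69905

n=10: 10·1 5·2 2·5 1·10  f→[10000+625+16+1]=10642
d|14:{1,2,7,14}  Σf=1+16+2401+38416=40834
[q^16] f(1)=1,f(2)=16,f(4)=256,f(8)=4096,f(16)=65536 ⇒ 69905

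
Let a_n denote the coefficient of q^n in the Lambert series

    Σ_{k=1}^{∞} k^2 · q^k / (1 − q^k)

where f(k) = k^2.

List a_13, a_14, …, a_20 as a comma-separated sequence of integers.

170, 250, 260, 341, 290, 455, 362, 546

[q^13] f(1)=1,f(13)=169 ⇒ 170
q^14  k|14↦f(k): 1:1 2:4 7:49 14:196  a_14=250
d|15:{1,3,5,15}  Σf=1+9+25+225=260
q^16  k|16↦f(k): 16:256 8:64 4:16 2:4 1:1  a_16=341
d|17:{17,1}  Σf=289+1=290
q^18  k|18↦f(k): 18:324 9:81 6:36 3:9 2:4 1:1  a_18=455
n=19: 19·1 1·19  f→[361+1]=362
d|20:{20,10,5,4,2,1}  Σf=400+100+25+16+4+1=546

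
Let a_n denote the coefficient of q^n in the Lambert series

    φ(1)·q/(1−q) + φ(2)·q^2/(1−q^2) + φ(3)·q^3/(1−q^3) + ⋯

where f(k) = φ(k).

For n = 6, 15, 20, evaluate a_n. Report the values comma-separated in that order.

n=6: 1·6 2·3 3·2 6·1  φ→[1+1+2+2]=6
[q^15] φ(1)=1,φ(3)=2,φ(5)=4,φ(15)=8 ⇒ 15
q^20  k|20↦φ(k): 20:8 10:4 5:4 4:2 2:1 1:1  a_20=20

6, 15, 20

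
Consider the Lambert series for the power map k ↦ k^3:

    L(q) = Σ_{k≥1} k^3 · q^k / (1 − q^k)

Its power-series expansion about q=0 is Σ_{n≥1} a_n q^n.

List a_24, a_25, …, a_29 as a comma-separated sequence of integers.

16380, 15751, 19782, 20440, 25112, 24390

q^24  k|24↦f(k): 1:1 2:8 3:27 4:64 6:216 8:512 12:1728 24:13824  a_24=16380
q^25  k|25↦f(k): 25:15625 5:125 1:1  a_25=15751
[q^26] f(26)=17576,f(13)=2197,f(2)=8,f(1)=1 ⇒ 19782
q^27  k|27↦f(k): 1:1 3:27 9:729 27:19683  a_27=20440
[q^28] f(28)=21952,f(14)=2744,f(7)=343,f(4)=64,f(2)=8,f(1)=1 ⇒ 25112
d|29:{29,1}  Σf=24389+1=24390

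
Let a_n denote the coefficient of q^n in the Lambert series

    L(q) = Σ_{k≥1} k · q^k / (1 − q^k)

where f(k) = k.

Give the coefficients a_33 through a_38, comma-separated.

q^33  k|33↦f(k): 33:33 11:11 3:3 1:1  a_33=48
[q^34] f(34)=34,f(17)=17,f(2)=2,f(1)=1 ⇒ 54
[q^35] f(35)=35,f(7)=7,f(5)=5,f(1)=1 ⇒ 48
q^36  k|36↦f(k): 1:1 2:2 3:3 4:4 6:6 9:9 12:12 18:18 36:36  a_36=91
d|37:{1,37}  Σf=1+37=38
d|38:{38,19,2,1}  Σf=38+19+2+1=60

48, 54, 48, 91, 38, 60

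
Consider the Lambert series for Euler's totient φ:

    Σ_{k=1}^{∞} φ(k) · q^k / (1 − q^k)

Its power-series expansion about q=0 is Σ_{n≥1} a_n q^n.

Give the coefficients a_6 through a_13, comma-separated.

d|6:{6,3,2,1}  Σφ=2+2+1+1=6
q^7  k|7↦φ(k): 7:6 1:1  a_7=7
[q^8] φ(1)=1,φ(2)=1,φ(4)=2,φ(8)=4 ⇒ 8
n=9: 9·1 3·3 1·9  φ→[6+2+1]=9
[q^10] φ(1)=1,φ(2)=1,φ(5)=4,φ(10)=4 ⇒ 10
[q^11] φ(11)=10,φ(1)=1 ⇒ 11
q^12  k|12↦φ(k): 12:4 6:2 4:2 3:2 2:1 1:1  a_12=12
q^13  k|13↦φ(k): 1:1 13:12  a_13=13

6, 7, 8, 9, 10, 11, 12, 13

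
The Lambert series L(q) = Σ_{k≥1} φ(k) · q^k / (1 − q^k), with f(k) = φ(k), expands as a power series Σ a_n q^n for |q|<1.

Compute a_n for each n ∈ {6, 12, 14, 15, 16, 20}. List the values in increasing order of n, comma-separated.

n=6: 1·6 2·3 3·2 6·1  φ→[1+1+2+2]=6
d|12:{1,2,3,4,6,12}  Σφ=1+1+2+2+2+4=12
d|14:{14,7,2,1}  Σφ=6+6+1+1=14
[q^15] φ(15)=8,φ(5)=4,φ(3)=2,φ(1)=1 ⇒ 15
[q^16] φ(1)=1,φ(2)=1,φ(4)=2,φ(8)=4,φ(16)=8 ⇒ 16
q^20  k|20↦φ(k): 1:1 2:1 4:2 5:4 10:4 20:8  a_20=20

6, 12, 14, 15, 16, 20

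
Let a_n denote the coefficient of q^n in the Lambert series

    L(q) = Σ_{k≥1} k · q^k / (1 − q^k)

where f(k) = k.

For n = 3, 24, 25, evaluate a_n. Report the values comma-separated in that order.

4, 60, 31

d|3:{3,1}  Σf=3+1=4
[q^24] f(24)=24,f(12)=12,f(8)=8,f(6)=6,f(4)=4,f(3)=3,f(2)=2,f(1)=1 ⇒ 60
[q^25] f(25)=25,f(5)=5,f(1)=1 ⇒ 31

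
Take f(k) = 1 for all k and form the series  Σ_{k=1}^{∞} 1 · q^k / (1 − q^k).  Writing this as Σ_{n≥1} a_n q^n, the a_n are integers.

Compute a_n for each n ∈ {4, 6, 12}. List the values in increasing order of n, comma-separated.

3, 4, 6

n=4: 4·1 2·2 1·4  f→[1+1+1]=3
n=6: 6·1 3·2 2·3 1·6  f→[1+1+1+1]=4
d|12:{1,2,3,4,6,12}  Σf=1+1+1+1+1+1=6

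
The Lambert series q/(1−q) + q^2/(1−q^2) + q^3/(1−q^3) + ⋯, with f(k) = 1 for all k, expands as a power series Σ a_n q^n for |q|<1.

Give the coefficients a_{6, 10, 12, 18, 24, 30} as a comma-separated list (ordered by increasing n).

4, 4, 6, 6, 8, 8

n=6: 1·6 2·3 3·2 6·1  f→[1+1+1+1]=4
d|10:{1,2,5,10}  Σf=1+1+1+1=4
n=12: 1·12 2·6 3·4 4·3 6·2 12·1  f→[1+1+1+1+1+1]=6
n=18: 18·1 9·2 6·3 3·6 2·9 1·18  f→[1+1+1+1+1+1]=6
[q^24] f(24)=1,f(12)=1,f(8)=1,f(6)=1,f(4)=1,f(3)=1,f(2)=1,f(1)=1 ⇒ 8
n=30: 30·1 15·2 10·3 6·5 5·6 3·10 2·15 1·30  f→[1+1+1+1+1+1+1+1]=8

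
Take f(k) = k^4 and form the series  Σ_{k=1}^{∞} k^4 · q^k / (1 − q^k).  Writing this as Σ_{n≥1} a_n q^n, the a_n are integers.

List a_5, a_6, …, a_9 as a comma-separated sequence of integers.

q^5  k|5↦f(k): 5:625 1:1  a_5=626
d|6:{1,2,3,6}  Σf=1+16+81+1296=1394
q^7  k|7↦f(k): 1:1 7:2401  a_7=2402
d|8:{8,4,2,1}  Σf=4096+256+16+1=4369
n=9: 9·1 3·3 1·9  f→[6561+81+1]=6643

626, 1394, 2402, 4369, 6643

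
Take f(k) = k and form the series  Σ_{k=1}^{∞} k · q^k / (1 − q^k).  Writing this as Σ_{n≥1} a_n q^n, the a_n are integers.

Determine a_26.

n=26: 26·1 13·2 2·13 1·26  f→[26+13+2+1]=42

a_26 = 42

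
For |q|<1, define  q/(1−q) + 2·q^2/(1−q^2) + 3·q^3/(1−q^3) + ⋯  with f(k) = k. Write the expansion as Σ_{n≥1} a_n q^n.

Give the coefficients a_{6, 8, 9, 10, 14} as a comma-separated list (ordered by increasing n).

12, 15, 13, 18, 24

[q^6] f(6)=6,f(3)=3,f(2)=2,f(1)=1 ⇒ 12
d|8:{1,2,4,8}  Σf=1+2+4+8=15
d|9:{9,3,1}  Σf=9+3+1=13
[q^10] f(1)=1,f(2)=2,f(5)=5,f(10)=10 ⇒ 18
d|14:{14,7,2,1}  Σf=14+7+2+1=24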